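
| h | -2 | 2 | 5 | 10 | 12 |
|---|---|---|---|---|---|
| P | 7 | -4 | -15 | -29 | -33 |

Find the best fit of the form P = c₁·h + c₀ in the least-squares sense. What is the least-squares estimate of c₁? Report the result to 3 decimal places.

c₁ = -2.922

Normal-equation sums: Σh·h = 277, Σh = 27, Σ1 = 5.
For MᵀP: Σh·P = -783, ΣP = -74.
MᵀM·[c₁, c₀]ᵀ = MᵀP becomes [[277, 27]; [27, 5]]·[c₁, c₀]ᵀ = [-783, -74]ᵀ.
Δ = 277·5 − 27² = 656.
c₁ = ((-783)·5 − 27·(-74))/656 = -1917/656; c₀ = (277·(-74) − 27·(-783))/656 = 643/656.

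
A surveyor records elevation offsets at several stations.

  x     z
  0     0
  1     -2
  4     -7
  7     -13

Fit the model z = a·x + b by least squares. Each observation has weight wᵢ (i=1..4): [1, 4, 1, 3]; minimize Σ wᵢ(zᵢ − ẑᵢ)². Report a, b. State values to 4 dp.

Forming AᵀWA = [[167, 29]; [29, 9]] and AᵀWz = [-309, -54]ᵀ gives AᵀWA·[a, b]ᵀ = AᵀWz.
Eliminating b: 9·(row 1) − 29·(row 2) gives 662·a = 9·(-309) − 29·(-54) = -1215, so a = -1215/662.
Then b = ((-54) − 29·(-1215/662))/9 = -57/662.

a = -1.8353, b = -0.0861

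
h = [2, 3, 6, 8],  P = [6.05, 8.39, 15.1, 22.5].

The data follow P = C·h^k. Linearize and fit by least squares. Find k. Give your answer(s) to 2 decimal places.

k = 0.92

With ln Pᵢ as the transformed response and ln hᵢ as the regressor:
XᵀX = [[9.2219, 5.6630]; [5.6630, 4]], rhs = [14.9230, 9.7553]ᵀ  (here Σln h = 5.6630, Σ(ln h)² = 9.2219, Σln P = 9.7553, Σln h·ln P = 14.9230).
Δ = 9.2219·4 − (5.6630)² = 4.8184; k = (14.9230·4 − 5.6630·9.7553)/4.8184 = 0.92310, ln C = (9.2219·9.7553 − 5.6630·14.9230)/4.8184 = 1.13195.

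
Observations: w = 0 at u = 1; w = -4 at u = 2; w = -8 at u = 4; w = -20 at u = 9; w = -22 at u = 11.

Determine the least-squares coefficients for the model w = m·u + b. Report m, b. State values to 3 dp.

m = -2.207, b = 1.119

With design matrix M, MᵀM = [[223, 27]; [27, 5]] and Mᵀw = [-462, -54]ᵀ.
Eliminating b: 5·(row 1) − 27·(row 2) gives 386·m = 5·(-462) − 27·(-54) = -852, so m = -426/193.
Then b = ((-54) − 27·(-426/193))/5 = 216/193.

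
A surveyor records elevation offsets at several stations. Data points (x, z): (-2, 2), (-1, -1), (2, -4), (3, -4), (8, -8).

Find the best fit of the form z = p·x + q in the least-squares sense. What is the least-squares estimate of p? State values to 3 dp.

p = -0.919

Setting ∂/∂p … = 0 gives: 82·p + 10·q = -87;  10·p + 5·q = -15.
(Σx·x = 82, Σx = 10, Σ1 = 5, Σx·z = -87, Σz = -15.)
Eliminating q: 5·(row 1) − 10·(row 2) gives 310·p = 5·(-87) − 10·(-15) = -285, so p = -57/62.
Then q = ((-15) − 10·(-57/62))/5 = -36/31.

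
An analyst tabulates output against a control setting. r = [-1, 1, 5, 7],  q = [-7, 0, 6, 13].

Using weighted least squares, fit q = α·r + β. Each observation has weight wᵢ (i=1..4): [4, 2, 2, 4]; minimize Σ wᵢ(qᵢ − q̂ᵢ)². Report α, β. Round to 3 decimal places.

α = 2.389, β = -4.167

Normal-equation sums: Σwᵢ·r·r = 252, Σwᵢ·r = 36, Σwᵢ·1 = 12.
Moment sums: Σwᵢ·r·q = 452, Σwᵢ·q = 36.
Normal equations: [[252, 36]; [36, 12]]·[α, β]ᵀ = [452, 36]ᵀ.
Δ = 252·12 − 36² = 1728.
α = (452·12 − 36·36)/1728 = 43/18; β = (252·36 − 36·452)/1728 = -25/6.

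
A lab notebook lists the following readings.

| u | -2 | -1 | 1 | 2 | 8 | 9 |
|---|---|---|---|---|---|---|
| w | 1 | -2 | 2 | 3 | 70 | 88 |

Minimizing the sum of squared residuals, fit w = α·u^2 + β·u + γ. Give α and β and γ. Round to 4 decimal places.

Sums needed: Σu^2·u^2 = 10691, Σu^2·u = 1241, Σu^2 = 155, Σu·u = 155, Σu = 17, Σ1 = 6.
Right-hand side: Σu^2·w = 11624, Σu·w = 1360, Σw = 162.
MᵀM·[α, β, γ]ᵀ = Mᵀw becomes [[10691, 1241, 155]; [1241, 155, 17]; [155, 17, 6]]·[α, β, γ]ᵀ = [11624, 1360, 162]ᵀ.
Row-reducing yields α = 54211/53580, β = 44999/53580, γ = -6774/4465.

α = 1.0118, β = 0.8398, γ = -1.5171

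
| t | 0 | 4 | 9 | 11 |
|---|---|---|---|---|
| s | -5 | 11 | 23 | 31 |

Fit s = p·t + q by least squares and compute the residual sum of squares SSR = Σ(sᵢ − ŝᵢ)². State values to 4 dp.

SSR = 8.6486

Sums needed: Σt·t = 218, Σt = 24, Σ1 = 4.
For Aᵀs: Σt·s = 592, Σs = 60.
Normal equations: [[218, 24]; [24, 4]]·[p, q]ᵀ = [592, 60]ᵀ.
det = 218·4 − 24² = 296.
p = (592·4 − 24·60)/296 = 116/37; q = (218·60 − 24·592)/296 = -141/37.
Residuals: -44/37, 84/37, -52/37, 12/37; SSR = 320/37.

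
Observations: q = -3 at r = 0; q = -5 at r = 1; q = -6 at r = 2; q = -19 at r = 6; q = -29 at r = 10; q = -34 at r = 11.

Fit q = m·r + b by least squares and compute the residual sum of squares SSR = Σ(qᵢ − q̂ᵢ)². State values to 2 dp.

Sums needed: Σr·r = 262, Σr = 30, Σ1 = 6.
And Σr·q = -795, Σq = -96.
Normal equations: [[262, 30]; [30, 6]]·[m, b]ᵀ = [-795, -96]ᵀ.
det = 262·6 − 30² = 672.
m = ((-795)·6 − 30·(-96))/672 = -45/16; b = (262·(-96) − 30·(-795))/672 = -31/16.
Residuals: -17/16, -1/4, 25/16, -3/16, 17/16, -9/8; SSR = 97/16.

SSR = 6.06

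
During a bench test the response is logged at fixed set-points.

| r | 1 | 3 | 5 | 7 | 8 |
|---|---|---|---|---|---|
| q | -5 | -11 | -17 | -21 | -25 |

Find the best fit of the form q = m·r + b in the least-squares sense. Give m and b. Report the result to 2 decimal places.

Setting ∂/∂m … = 0 gives: 148·m + 24·b = -470;  24·m + 5·b = -79.
Eliminating b: 5·(row 1) − 24·(row 2) gives 164·m = 5·(-470) − 24·(-79) = -454, so m = -227/82.
Then b = ((-79) − 24·(-227/82))/5 = -103/41.

m = -2.77, b = -2.51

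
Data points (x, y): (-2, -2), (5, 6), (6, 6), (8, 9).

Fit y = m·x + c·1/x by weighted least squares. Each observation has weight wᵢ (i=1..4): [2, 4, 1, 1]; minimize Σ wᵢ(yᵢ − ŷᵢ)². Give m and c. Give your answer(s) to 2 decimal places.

Setting ∂/∂m … = 0 gives: 208·m + 8·c = 236;  8·m + (10129/14400)·c = 357/40.
(Σwᵢ·x·x = 208, Σwᵢ·x·1/x = 8, Σwᵢ·1/x·1/x = 10129/14400, Σwᵢ·x·y = 236, Σwᵢ·1/x·y = 357/40.)
Eliminating c: (10129/14400)·(row 1) − 8·(row 2) gives (74077/900)·m = (10129/14400)·236 − 8·(357/40) = 340571/3600, so m = 340571/296308.
Then c = ((357/40) − 8·(340571/296308))/(10129/14400) = -28440/74077.

m = 1.15, c = -0.38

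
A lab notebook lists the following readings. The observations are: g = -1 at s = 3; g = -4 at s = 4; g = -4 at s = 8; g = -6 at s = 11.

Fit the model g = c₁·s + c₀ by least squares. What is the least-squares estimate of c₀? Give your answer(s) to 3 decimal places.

Forming AᵀA = [[210, 26]; [26, 4]] and Aᵀg = [-117, -15]ᵀ gives AᵀA·[c₁, c₀]ᵀ = Aᵀg.
Determinant 210·4 − 26² = 164.
c₁ = ((-117)·4 − 26·(-15))/164 = -39/82; c₀ = (210·(-15) − 26·(-117))/164 = -27/41.

c₀ = -0.659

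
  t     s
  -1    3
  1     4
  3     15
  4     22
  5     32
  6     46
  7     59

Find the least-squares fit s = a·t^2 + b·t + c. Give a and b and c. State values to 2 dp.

With design matrix A, AᵀA = [[4661, 775, 137]; [775, 137, 25]; [137, 25, 7]] and Aᵀs = [5841, 983, 181]ᵀ.
Solving the 3×3 system (Gaussian elimination) gives a = 23645/22449, b = 16766/22449, c = 19274/7483.

a = 1.05, b = 0.75, c = 2.58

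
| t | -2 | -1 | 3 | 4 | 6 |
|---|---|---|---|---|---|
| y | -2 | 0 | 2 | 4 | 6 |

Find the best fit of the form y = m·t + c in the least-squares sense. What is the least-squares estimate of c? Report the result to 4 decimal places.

With design matrix A, AᵀA = [[66, 10]; [10, 5]] and Aᵀy = [62, 10]ᵀ.
det = 66·5 − 10² = 230.
m = (62·5 − 10·10)/230 = 21/23; c = (66·10 − 10·62)/230 = 4/23.

c = 0.1739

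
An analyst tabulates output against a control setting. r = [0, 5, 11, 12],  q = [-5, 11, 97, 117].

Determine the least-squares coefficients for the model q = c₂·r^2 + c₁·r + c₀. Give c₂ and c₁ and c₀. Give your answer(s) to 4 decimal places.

c₂ = 0.9944, c₁ = -1.7185, c₀ = -5.0646

Setting ∂/∂c₂ … = 0 gives: 36002·c₂ + 3184·c₁ + 290·c₀ = 28860;  3184·c₂ + 290·c₁ + 28·c₀ = 2526;  290·c₂ + 28·c₁ + 4·c₀ = 220.
(Σr^2·r^2 = 36002, Σr^2·r = 3184, Σr^2 = 290, Σr·r = 290, Σr = 28, Σ1 = 4, Σr^2·q = 28860, Σr·q = 2526, Σq = 220.)
Row-reducing yields c₂ = 12616/12687, c₁ = -21803/12687, c₀ = -21418/4229.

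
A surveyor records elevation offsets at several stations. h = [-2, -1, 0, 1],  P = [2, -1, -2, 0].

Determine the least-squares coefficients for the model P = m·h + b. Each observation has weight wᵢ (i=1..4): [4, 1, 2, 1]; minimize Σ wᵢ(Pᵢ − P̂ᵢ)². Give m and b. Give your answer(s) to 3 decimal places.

The normal system MᵀWM·[m, b]ᵀ = MᵀWP is [[18, -8]; [-8, 8]]·[m, b]ᵀ = [-15, 3]ᵀ.
Δ = 18·8 − (-8)² = 80.
m = ((-15)·8 − (-8)·3)/80 = -6/5; b = (18·3 − (-8)·(-15))/80 = -33/40.

m = -1.200, b = -0.825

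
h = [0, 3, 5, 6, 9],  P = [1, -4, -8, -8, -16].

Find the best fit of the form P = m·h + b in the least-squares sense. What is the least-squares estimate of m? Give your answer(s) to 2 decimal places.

AᵀA·[m, b]ᵀ = AᵀP reads: 151·m + 23·b = -244;  23·m + 5·b = -35.
(Σh·h = 151, Σh = 23, Σ1 = 5, Σh·P = -244, ΣP = -35.)
det = 151·5 − 23² = 226.
m = ((-244)·5 − 23·(-35))/226 = -415/226; b = (151·(-35) − 23·(-244))/226 = 327/226.

m = -1.84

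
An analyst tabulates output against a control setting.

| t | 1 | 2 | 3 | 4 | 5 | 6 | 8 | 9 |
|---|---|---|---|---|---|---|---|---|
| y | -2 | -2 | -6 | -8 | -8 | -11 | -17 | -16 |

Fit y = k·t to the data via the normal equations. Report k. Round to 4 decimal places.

k = -1.8729

Normal-equation sums: Σt·t = 236.
Moment sums: Σt·y = -442.
Normal equations: [[236]]·[k]ᵀ = [-442]ᵀ.
Hence k = -442 / 236 ≈ -1.87288.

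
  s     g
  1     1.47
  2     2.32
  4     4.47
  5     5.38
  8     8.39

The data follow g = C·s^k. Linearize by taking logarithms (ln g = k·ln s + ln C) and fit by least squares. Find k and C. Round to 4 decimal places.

Taking logs, ln g = k·ln s + ln C, so regress ln g on ln s.
Over the data: Σln s = 5.7683, Σ(ln s)² = 9.3166, Σln g = 6.5339, Σln s·ln g = 9.7904.
Normal system: [[9.3166, 5.7683]; [5.7683, 5]]·[k, ln C]ᵀ = [9.7904, 6.5339]ᵀ.
Slope k = (n·Σln s·ln g − Σln s·Σln g)/(n·Σ(ln s)² − (Σln s)²) = (5·9.7904 − 5.7683·6.5339)/13.3096 = 0.84616; ln C = (Σln g − k·Σln s)/n = 0.33061, so C = exp(0.33061) = 1.39181.

k = 0.8462, C = 1.3918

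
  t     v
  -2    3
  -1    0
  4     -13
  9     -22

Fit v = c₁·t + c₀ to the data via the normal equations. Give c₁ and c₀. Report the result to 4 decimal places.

c₁ = -2.2857, c₀ = -2.2857

The normal system XᵀX·[c₁, c₀]ᵀ = Xᵀv is [[102, 10]; [10, 4]]·[c₁, c₀]ᵀ = [-256, -32]ᵀ.
Δ = 102·4 − 10² = 308.
c₁ = ((-256)·4 − 10·(-32))/308 = -16/7; c₀ = (102·(-32) − 10·(-256))/308 = -16/7.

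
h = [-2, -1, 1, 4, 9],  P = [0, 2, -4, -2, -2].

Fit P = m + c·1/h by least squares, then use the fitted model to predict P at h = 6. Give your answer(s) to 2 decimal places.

From the data, Σ1 = 5, Σ1/h = -5/36, Σ1/h·1/h = 3013/1296.
For MᵀP: ΣP = -6, Σ1/h·P = -121/18.
MᵀM·[m, c]ᵀ = MᵀP becomes [[5, -5/36]; [-5/36, 3013/1296]]·[m, c]ᵀ = [-6, -121/18]ᵀ.
Eliminating c: (3013/1296)·(row 1) − (-5/36)·(row 2) gives (940/81)·m = (3013/1296)·(-6) − (-5/36)·(-121/18) = -2411/162, so m = -2411/1880.
Then c = ((-121/18) − (-5/36)·(-2411/1880))/(3013/1296) = -279/94.
At h = 6: P̂ = (-2411/1880)·(1) + (-279/94)·(1/6) = -3341/1880.

P̂ = -1.78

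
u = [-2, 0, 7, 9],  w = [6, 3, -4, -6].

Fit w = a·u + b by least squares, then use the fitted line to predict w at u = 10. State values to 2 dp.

ŵ = -7.17

From the data, Σu·u = 134, Σu = 14, Σ1 = 4.
Right-hand side: Σu·w = -94, Σw = -1.
Eliminating b: 4·(row 1) − 14·(row 2) gives 340·a = 4·(-94) − 14·(-1) = -362, so a = -181/170.
Then b = ((-1) − 14·(-181/170))/4 = 591/170.
At u = 10: ŵ = (-181/170)·(10) + (591/170)·(1) = -1219/170.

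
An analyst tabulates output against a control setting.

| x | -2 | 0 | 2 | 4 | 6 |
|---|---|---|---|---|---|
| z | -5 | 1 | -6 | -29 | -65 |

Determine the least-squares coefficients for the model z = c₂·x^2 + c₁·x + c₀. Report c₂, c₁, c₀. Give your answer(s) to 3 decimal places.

From the data, Σx^2·x^2 = 1584, Σx^2·x = 280, Σx^2 = 60, Σx·x = 60, Σx = 10, Σ1 = 5.
For Aᵀz: Σx^2·z = -2848, Σx·z = -508, Σz = -104.
So AᵀA·[c₂, c₁, c₀]ᵀ = Aᵀz: [[1584, 280, 60]; [280, 60, 10]; [60, 10, 5]]·[c₂, c₁, c₀]ᵀ = [-2848, -508, -104]ᵀ.
Inverting the 3×3 Gram matrix, [c₂, c₁, c₀]ᵀ = [-25/14, -5/14, 47/35]ᵀ.

c₂ = -1.786, c₁ = -0.357, c₀ = 1.343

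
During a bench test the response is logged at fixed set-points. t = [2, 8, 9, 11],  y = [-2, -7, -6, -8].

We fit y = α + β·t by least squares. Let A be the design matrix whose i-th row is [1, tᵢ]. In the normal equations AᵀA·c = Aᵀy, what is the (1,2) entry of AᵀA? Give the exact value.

Row 1 ↔ basis 1, column 2 ↔ basis t, so (AᵀA)_{1,2} = Σᵢ t = (1)·(2) + (1)·(8) + (1)·(9) + (1)·(11) = 30.

30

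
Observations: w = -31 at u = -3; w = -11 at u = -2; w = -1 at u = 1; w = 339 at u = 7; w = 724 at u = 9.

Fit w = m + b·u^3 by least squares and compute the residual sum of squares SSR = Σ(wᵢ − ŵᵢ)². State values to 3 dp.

SSR = 2.154

Setting ∂/∂m … = 0 gives: 5·m + 1038·b = 1020;  1038·m + 649884·b = 644997.
(Σ1 = 5, Σu^3 = 1038, Σu^3·u^3 = 649884, Σw = 1020, Σu^3·w = 644997.)
det = 5·649884 − 1038² = 2171976.
m = (1020·649884 − 1038·644997)/2171976 = -1104201/361996; b = (5·644997 − 1038·1020)/2171976 = 722075/723992.
Residuals: -739325/723992, 10545/361996, 762335/723992, -30035/723992, -14065/723992; SSR = 1559825/723992.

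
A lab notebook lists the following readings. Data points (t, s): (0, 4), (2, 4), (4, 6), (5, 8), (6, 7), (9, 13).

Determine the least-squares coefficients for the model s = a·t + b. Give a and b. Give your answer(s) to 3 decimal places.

a = 0.993, b = 2.696

Normal-equation sums: Σt·t = 162, Σt = 26, Σ1 = 6.
And Σt·s = 231, Σs = 42.
MᵀM·[a, b]ᵀ = Mᵀs becomes [[162, 26]; [26, 6]]·[a, b]ᵀ = [231, 42]ᵀ.
det = 162·6 − 26² = 296.
a = (231·6 − 26·42)/296 = 147/148; b = (162·42 − 26·231)/296 = 399/148.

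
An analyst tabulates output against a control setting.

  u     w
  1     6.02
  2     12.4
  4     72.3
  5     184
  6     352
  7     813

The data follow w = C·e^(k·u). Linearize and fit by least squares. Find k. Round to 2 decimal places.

k = 0.83

Taking logs, ln w = k·u + ln C, so regress ln w on u.
Sums: Σu = 25.0000, Σ(u)² = 131.0000, Σln w = 26.3729, Σu·ln w = 132.1154.
Normal system: [[131.0000, 25.0000]; [25.0000, 6]]·[k, ln C]ᵀ = [132.1154, 26.3729]ᵀ.
Slope k = (n·Σu·ln w − Σu·Σln w)/(n·Σ(u)² − (Σu)²) = (6·132.1154 − 25.0000·26.3729)/161.0000 = 0.82838; ln C = (Σln w − k·Σu)/n = 0.94389.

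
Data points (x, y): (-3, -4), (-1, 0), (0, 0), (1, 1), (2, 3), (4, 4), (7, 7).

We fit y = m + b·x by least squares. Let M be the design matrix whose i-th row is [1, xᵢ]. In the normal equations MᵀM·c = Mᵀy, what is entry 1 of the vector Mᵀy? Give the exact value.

11

Entry 1 ↔ basis 1, so (Mᵀy)_{1} = Σᵢ yᵢ = (1)·(-4) + (1)·(0) + (1)·(0) + (1)·(1) + (1)·(3) + (1)·(4) + (1)·(7) = 11.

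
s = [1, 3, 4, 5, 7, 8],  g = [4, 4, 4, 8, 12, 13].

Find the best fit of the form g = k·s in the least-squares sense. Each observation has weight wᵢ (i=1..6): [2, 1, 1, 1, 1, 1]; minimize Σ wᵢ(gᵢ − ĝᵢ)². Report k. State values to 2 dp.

k = 1.60

From the data, Σwᵢ·s·s = 165.
Moment sums: Σwᵢ·s·g = 264.
So MᵀWM·[k]ᵀ = MᵀWg: [[165]]·[k]ᵀ = [264]ᵀ.
Hence k = 264 / 165 ≈ 1.6.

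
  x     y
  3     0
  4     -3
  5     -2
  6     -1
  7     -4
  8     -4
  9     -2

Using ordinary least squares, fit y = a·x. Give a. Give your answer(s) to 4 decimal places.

a = -0.3786

Setting ∂/∂a … = 0 gives: 280·a = -106.
Hence a = -106 / 280 ≈ -0.378571.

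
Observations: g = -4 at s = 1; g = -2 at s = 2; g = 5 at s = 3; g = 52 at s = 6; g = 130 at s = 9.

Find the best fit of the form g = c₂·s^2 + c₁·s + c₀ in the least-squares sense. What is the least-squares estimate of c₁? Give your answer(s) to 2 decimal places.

Entries of AᵀA: Σs^2·s^2 = 7955, Σs^2·s = 981, Σs^2 = 131, Σs·s = 131, Σs = 21, Σ1 = 5.
And Σs^2·g = 12435, Σs·g = 1489, Σg = 181.
Inverting the 3×3 Gram matrix, [c₂, c₁, c₀]ᵀ = [9553/4992, -3717/1664, -2843/624]ᵀ.

c₁ = -2.23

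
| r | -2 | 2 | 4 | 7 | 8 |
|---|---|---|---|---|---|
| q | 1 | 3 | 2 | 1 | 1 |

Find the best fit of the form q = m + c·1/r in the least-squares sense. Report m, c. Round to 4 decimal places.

m = 1.4215, c = 1.7238

Entries of MᵀM: Σ1 = 5, Σ1/r = 29/56, Σ1/r·1/r = 1877/3136.
Right-hand side: Σq = 8, Σ1/r·q = 99/56.
det = 5·(1877/3136) − (29/56)² = 267/98.
m = (8·(1877/3136) − (29/56)·(99/56))/(267/98) = 12145/8544; c = (5·(99/56) − (29/56)·8)/(267/98) = 1841/1068.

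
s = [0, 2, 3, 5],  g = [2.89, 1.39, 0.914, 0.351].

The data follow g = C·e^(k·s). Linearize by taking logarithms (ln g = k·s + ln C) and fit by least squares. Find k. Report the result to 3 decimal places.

k = -0.422

Linearized form: ln g = k·s + ln C. From the 4 transformed points,
Σs = 10.0000, Σ(s)² = 38.0000, Σln g = 0.2537, Σs·ln g = -4.8460.
Normal system: [[38.0000, 10.0000]; [10.0000, 4]]·[k, ln C]ᵀ = [-4.8460, 0.2537]ᵀ.
Solving (det = 52.0000): k = -0.42155, ln C = 1.11730.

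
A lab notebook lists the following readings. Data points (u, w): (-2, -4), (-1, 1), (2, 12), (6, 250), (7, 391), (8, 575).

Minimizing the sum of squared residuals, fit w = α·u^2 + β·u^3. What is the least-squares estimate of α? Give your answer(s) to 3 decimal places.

α = 0.906

With design matrix M, MᵀM = [[7826, 57350]; [57350, 426578]] and Mᵀw = [64992, 482640]ᵀ.
det = 7826·426578 − 57350² = 49376928.
α = (64992·426578 − 57350·482640)/49376928 = 466181/514343; β = (7826·482640 − 57350·64992)/49376928 = 519265/514343.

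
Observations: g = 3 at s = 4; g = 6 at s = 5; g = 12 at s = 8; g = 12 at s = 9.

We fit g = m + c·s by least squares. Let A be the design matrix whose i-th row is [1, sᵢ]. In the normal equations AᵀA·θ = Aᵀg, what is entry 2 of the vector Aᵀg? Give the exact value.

Entry 2 ↔ basis s, so (Aᵀg)_{2} = Σᵢ (s)·gᵢ = (4)·(3) + (5)·(6) + (8)·(12) + (9)·(12) = 246.

246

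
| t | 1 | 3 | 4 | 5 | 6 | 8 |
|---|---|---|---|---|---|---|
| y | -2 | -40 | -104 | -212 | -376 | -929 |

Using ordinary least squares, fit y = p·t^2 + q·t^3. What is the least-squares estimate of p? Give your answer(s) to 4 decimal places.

Entries of MᵀM: Σt^2·t^2 = 6355, Σt^2·t^3 = 44937, Σt^3·t^3 = 329251.
Moment sums: Σt^2·y = -80318, Σt^3·y = -591102.
Normal equations: [[6355, 44937]; [44937, 329251]]·[p, q]ᵀ = [-80318, -591102]ᵀ.
Δ = 6355·329251 − 44937² = 73056136.
p = ((-80318)·329251 − 44937·(-591102))/73056136 = 29392189/18264034; q = (6355·(-591102) − 44937·(-80318))/73056136 = -36800811/18264034.

p = 1.6093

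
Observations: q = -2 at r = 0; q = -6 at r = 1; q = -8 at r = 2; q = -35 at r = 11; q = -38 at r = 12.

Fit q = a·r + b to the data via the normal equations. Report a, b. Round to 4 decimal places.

Normal-equation sums: Σr·r = 270, Σr = 26, Σ1 = 5.
For Mᵀq: Σr·q = -863, Σq = -89.
Eliminating b: 5·(row 1) − 26·(row 2) gives 674·a = 5·(-863) − 26·(-89) = -2001, so a = -2001/674.
Then b = ((-89) − 26·(-2001/674))/5 = -796/337.

a = -2.9688, b = -2.3620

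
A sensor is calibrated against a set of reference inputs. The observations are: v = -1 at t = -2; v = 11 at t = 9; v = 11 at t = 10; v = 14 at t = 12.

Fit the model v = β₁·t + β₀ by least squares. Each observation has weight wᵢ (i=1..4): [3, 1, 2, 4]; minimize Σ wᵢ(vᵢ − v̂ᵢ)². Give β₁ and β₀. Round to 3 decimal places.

β₁ = 1.059, β₀ = 1.082

Setting ∂/∂β₁ … = 0 gives: 869·β₁ + 71·β₀ = 997;  71·β₁ + 10·β₀ = 86.
Δ = 869·10 − 71² = 3649.
β₁ = (997·10 − 71·86)/3649 = 3864/3649; β₀ = (869·86 − 71·997)/3649 = 3947/3649.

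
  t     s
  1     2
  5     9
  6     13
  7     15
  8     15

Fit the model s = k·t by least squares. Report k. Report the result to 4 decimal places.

Setting ∂/∂k … = 0 gives: 175·k = 350.
(Σt·t = 175, Σt·s = 350.)
k = 350/175 = 2.

k = 2.0000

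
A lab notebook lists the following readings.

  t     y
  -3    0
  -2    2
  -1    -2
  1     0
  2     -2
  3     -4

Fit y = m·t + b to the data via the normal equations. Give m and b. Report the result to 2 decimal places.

Compute the Gram sums: Σt·t = 28, Σt = 0, Σ1 = 6.
And Σt·y = -18, Σy = -6.
Eliminating b: 6·(row 1) − 0·(row 2) gives 168·m = 6·(-18) − 0·(-6) = -108, so m = -9/14.
Then b = ((-6) − 0·(-9/14))/6 = -1.

m = -0.64, b = -1.00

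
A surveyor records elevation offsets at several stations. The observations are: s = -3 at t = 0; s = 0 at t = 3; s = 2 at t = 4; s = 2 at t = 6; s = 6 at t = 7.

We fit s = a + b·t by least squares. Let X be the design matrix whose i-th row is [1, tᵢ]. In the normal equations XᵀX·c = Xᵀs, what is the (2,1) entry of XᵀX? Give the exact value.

Row 2 ↔ basis t, column 1 ↔ basis 1, so (XᵀX)_{2,1} = Σᵢ t = (0)·(1) + (3)·(1) + (4)·(1) + (6)·(1) + (7)·(1) = 20.

20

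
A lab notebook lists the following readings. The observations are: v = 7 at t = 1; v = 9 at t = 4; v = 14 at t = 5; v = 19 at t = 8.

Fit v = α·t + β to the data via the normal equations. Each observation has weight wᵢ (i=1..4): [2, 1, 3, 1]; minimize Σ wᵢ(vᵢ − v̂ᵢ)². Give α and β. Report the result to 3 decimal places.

α = 1.736, β = 4.806

Forming AᵀWA = [[157, 29]; [29, 7]] and AᵀWv = [412, 84]ᵀ gives AᵀWA·[α, β]ᵀ = AᵀWv.
Δ = 157·7 − 29² = 258.
α = (412·7 − 29·84)/258 = 224/129; β = (157·84 − 29·412)/258 = 620/129.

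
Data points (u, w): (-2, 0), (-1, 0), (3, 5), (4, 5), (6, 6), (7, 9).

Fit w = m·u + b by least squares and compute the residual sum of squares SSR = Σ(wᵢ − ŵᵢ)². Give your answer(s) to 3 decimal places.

From the data, Σu·u = 115, Σu = 17, Σ1 = 6.
For Xᵀw: Σu·w = 134, Σw = 25.
Eliminating b: 6·(row 1) − 17·(row 2) gives 401·m = 6·134 − 17·25 = 379, so m = 379/401.
Then b = (25 − 17·(379/401))/6 = 597/401.
Residuals: 161/401, -218/401, 271/401, -108/401, -465/401, 359/401; SSR = 1256/401.

SSR = 3.132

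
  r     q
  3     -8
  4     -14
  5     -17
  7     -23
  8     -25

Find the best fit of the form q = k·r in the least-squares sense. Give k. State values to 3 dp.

The normal equations are: 163·k = -526.
(Σr·r = 163, Σr·q = -526.)
Hence k = -526 / 163 ≈ -3.22699.

k = -3.227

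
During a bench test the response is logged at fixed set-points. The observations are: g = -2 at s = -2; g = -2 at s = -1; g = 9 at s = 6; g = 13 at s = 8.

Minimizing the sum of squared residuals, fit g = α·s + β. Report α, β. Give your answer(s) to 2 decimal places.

α = 1.53, β = 0.29

From the data, Σs·s = 105, Σs = 11, Σ1 = 4.
And Σs·g = 164, Σg = 18.
det = 105·4 − 11² = 299.
α = (164·4 − 11·18)/299 = 458/299; β = (105·18 − 11·164)/299 = 86/299.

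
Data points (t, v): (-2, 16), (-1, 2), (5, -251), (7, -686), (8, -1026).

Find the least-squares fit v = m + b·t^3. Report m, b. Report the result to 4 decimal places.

m = -0.0684, b = -2.0027

The normal equations are: 5·m + 971·b = -1945;  971·m + 395483·b = -792115.
Determinant 5·395483 − 971² = 1034574.
m = ((-1945)·395483 − 971·(-792115))/1034574 = -11795/172429; b = (5·(-792115) − 971·(-1945))/1034574 = -345330/172429.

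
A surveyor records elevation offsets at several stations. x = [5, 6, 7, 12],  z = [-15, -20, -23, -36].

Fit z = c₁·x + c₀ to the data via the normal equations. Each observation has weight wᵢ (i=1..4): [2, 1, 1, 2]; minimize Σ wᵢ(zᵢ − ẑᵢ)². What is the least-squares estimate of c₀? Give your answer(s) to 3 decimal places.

c₀ = -1.429

From the data, Σwᵢ·x·x = 423, Σwᵢ·x = 47, Σwᵢ·1 = 6.
Right-hand side: Σwᵢ·x·z = -1295, Σwᵢ·z = -145.
AᵀWA·[c₁, c₀]ᵀ = AᵀWz becomes [[423, 47]; [47, 6]]·[c₁, c₀]ᵀ = [-1295, -145]ᵀ.
Δ = 423·6 − 47² = 329.
c₁ = ((-1295)·6 − 47·(-145))/329 = -955/329; c₀ = (423·(-145) − 47·(-1295))/329 = -10/7.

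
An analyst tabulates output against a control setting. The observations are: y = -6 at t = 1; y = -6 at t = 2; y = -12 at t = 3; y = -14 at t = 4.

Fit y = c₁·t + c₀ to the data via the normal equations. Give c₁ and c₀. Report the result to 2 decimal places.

c₁ = -3.00, c₀ = -2.00

From the data, Σt·t = 30, Σt = 10, Σ1 = 4.
For Mᵀy: Σt·y = -110, Σy = -38.
Δ = 30·4 − 10² = 20.
c₁ = ((-110)·4 − 10·(-38))/20 = -3; c₀ = (30·(-38) − 10·(-110))/20 = -2.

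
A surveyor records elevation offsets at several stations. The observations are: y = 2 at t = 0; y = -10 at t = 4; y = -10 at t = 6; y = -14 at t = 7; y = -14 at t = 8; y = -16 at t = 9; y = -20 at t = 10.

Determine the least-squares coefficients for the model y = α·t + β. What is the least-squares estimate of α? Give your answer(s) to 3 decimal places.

α = -1.996

Setting ∂/∂α … = 0 gives: 346·α + 44·β = -654;  44·α + 7·β = -82.
(Σt·t = 346, Σt = 44, Σ1 = 7, Σt·y = -654, Σy = -82.)
Eliminating β: 7·(row 1) − 44·(row 2) gives 486·α = 7·(-654) − 44·(-82) = -970, so α = -485/243.
Then β = ((-82) − 44·(-485/243))/7 = 202/243.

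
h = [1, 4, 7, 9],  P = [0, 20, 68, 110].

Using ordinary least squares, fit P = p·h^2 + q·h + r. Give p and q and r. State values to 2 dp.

p = 1.35, q = 0.39, r = -2.06

The normal system XᵀX·[p, q, r]ᵀ = XᵀP is [[9219, 1137, 147]; [1137, 147, 21]; [147, 21, 4]]·[p, q, r]ᵀ = [12562, 1546, 198]ᵀ.
Inverting the 3×3 Gram matrix, [p, q, r]ᵀ = [1027/762, 295/762, -262/127]ᵀ.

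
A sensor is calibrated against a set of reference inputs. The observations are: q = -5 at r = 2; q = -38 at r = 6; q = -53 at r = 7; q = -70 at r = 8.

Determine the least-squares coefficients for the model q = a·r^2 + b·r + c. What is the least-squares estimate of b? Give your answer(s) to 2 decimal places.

b = 1.99

AᵀA·[a, b, c]ᵀ = Aᵀq reads: 7809·a + 1079·b + 153·c = -8465;  1079·a + 153·b + 23·c = -1169;  153·a + 23·b + 4·c = -166.
(Σr^2·r^2 = 7809, Σr^2·r = 1079, Σr^2 = 153, Σr·r = 153, Σr = 23, Σ1 = 4, Σr^2·q = -8465, Σr·q = -1169, Σq = -166.)
Inverting the 3×3 Gram matrix, [a, b, c]ᵀ = [-2315/1804, 3581/1804, -157/41]ᵀ.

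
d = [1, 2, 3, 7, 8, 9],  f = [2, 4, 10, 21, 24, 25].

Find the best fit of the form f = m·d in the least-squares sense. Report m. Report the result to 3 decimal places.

m = 2.904

Setting ∂/∂m … = 0 gives: 208·m = 604.
m = 604/208 = 2.90385.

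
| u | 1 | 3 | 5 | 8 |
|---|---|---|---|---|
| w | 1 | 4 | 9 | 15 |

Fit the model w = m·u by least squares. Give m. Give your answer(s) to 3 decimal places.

With design matrix M, MᵀM = [[99]] and Mᵀw = [178]ᵀ.
Hence m = 178 / 99 ≈ 1.79798.

m = 1.798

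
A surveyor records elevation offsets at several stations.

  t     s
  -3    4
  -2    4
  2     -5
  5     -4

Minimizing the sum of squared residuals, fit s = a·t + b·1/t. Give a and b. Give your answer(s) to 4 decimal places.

a = -0.5307, b = -6.9271

Normal-equation sums: Σt·t = 42, Σt·1/t = 4, Σ1/t·1/t = 293/450.
Moment sums: Σt·s = -50, Σ1/t·s = -199/30.
MᵀM·[a, b]ᵀ = Mᵀs becomes [[42, 4]; [4, 293/450]]·[a, b]ᵀ = [-50, -199/30]ᵀ.
Determinant 42·(293/450) − 4² = 851/75.
a = ((-50)·(293/450) − 4·(-199/30))/(851/75) = -1355/2553; b = (42·(-199/30) − 4·(-50))/(851/75) = -5895/851.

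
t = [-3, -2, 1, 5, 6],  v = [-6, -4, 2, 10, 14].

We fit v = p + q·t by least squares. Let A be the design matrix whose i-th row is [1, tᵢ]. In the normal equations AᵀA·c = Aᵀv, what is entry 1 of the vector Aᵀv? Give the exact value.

16

Entry 1 ↔ basis 1, so (Aᵀv)_{1} = Σᵢ vᵢ = (1)·(-6) + (1)·(-4) + (1)·(2) + (1)·(10) + (1)·(14) = 16.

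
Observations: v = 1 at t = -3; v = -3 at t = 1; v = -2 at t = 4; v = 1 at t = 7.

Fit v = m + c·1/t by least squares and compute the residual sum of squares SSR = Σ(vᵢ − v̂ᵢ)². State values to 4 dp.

The normal equations are: 4·m + (89/84)·c = -3;  (89/84)·m + (8425/7056)·c = -155/42.
(Σ1 = 4, Σ1/t = 89/84, Σ1/t·1/t = 8425/7056, Σv = -3, Σ1/t·v = -155/42.)
Δ = 4·(8425/7056) − (89/84)² = 8593/2352.
m = ((-3)·(8425/7056) − (89/84)·(-155/42))/(8593/2352) = 2315/25779; c = (4·(-155/42) − (89/84)·(-3))/(8593/2352) = -27244/8593.
Residuals: -1260/8593, 160/1983, -33440/25779, 35140/25779; SSR = 92000/25779.

SSR = 3.5688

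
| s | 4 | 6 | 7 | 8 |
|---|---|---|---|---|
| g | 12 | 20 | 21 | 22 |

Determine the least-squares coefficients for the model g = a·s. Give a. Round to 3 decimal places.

Sums needed: Σs·s = 165.
Moment sums: Σs·g = 491.
Normal equations: [[165]]·[a]ᵀ = [491]ᵀ.
a = 491/165 = 2.97576.

a = 2.976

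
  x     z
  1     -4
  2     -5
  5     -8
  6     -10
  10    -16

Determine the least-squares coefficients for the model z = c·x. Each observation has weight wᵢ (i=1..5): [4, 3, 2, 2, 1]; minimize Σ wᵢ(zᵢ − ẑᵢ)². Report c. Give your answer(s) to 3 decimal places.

The normal system AᵀWA·[c]ᵀ = AᵀWz is [[238]]·[c]ᵀ = [-406]ᵀ.
c = (-406)/238 = -1.70588.

c = -1.706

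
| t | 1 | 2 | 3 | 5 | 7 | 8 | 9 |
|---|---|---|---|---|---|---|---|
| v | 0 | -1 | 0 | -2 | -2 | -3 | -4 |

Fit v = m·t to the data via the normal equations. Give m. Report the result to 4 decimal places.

m = -0.3691

Entries of AᵀA: Σt·t = 233.
Right-hand side: Σt·v = -86.
So AᵀA·[m]ᵀ = Aᵀv: [[233]]·[m]ᵀ = [-86]ᵀ.
Hence m = -86 / 233 ≈ -0.369099.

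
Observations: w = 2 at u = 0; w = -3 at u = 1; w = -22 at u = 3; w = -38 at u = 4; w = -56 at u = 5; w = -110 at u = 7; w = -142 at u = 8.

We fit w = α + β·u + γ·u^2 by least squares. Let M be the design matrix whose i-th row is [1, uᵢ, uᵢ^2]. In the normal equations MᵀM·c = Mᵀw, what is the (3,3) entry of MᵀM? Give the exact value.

7460

Row 3 ↔ basis u^2, column 3 ↔ basis u^2, so (MᵀM)_{3,3} = Σᵢ (u^2)·(u^2) = (0)·(0) + (1)·(1) + (9)·(9) + (16)·(16) + (25)·(25) + (49)·(49) + (64)·(64) = 7460.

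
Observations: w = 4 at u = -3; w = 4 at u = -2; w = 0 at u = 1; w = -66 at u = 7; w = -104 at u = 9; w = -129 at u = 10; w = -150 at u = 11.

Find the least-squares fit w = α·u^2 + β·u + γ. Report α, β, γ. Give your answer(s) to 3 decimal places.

Entries of XᵀX: Σu^2·u^2 = 33701, Σu^2·u = 3369, Σu^2 = 365, Σu·u = 365, Σu = 33, Σ1 = 7.
And Σu^2·w = -42656, Σu·w = -4358, Σw = -441.
XᵀX·[α, β, γ]ᵀ = Xᵀw becomes [[33701, 3369, 365]; [3369, 365, 33]; [365, 33, 7]]·[α, β, γ]ᵀ = [-42656, -4358, -441]ᵀ.
Solving the 3×3 system (Gaussian elimination) gives α = -90283/88808, β = -255845/88808, γ = 79709/22202.

α = -1.017, β = -2.881, γ = 3.590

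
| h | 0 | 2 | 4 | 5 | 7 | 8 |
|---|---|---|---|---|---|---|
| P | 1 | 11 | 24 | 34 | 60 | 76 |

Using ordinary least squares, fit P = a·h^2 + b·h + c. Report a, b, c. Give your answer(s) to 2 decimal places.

Normal-equation sums: Σh^2·h^2 = 7394, Σh^2·h = 1052, Σh^2 = 158, Σh·h = 158, Σh = 26, Σ1 = 6.
And Σh^2·P = 9082, Σh·P = 1316, ΣP = 206.
Solving the 3×3 system (Gaussian elimination) gives a = 7721/8733, b = 18988/8733, c = 4744/2911.

a = 0.88, b = 2.17, c = 1.63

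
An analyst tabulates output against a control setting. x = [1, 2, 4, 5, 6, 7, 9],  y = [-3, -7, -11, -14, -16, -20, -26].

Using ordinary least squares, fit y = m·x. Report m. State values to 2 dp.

m = -2.83

From the data, Σx·x = 212.
And Σx·y = -601.
AᵀA·[m]ᵀ = Aᵀy becomes [[212]]·[m]ᵀ = [-601]ᵀ.
m = (-601)/212 = -2.83491.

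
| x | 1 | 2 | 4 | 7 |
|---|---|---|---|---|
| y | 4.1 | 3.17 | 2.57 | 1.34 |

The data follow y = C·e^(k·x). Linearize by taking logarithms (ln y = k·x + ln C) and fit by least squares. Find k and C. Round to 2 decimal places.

Let Y = ln y. Fitting Y = k·x + ln C by least squares:
XᵀX = [[70.0000, 14.0000]; [14.0000, 4]], rhs = [9.5428, 3.8013]ᵀ  (here Σx = 14.0000, Σ(x)² = 70.0000, Σln y = 3.8013, Σx·ln y = 9.5428).
Solving (det = 84.0000): k = -0.17913, ln C = 1.57728, so C = exp(1.57728) = 4.84179.

k = -0.18, C = 4.84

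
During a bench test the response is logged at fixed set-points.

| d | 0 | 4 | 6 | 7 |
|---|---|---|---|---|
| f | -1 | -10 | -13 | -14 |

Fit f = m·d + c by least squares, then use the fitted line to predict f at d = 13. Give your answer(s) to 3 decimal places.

Entries of AᵀA: Σd·d = 101, Σd = 17, Σ1 = 4.
And Σd·f = -216, Σf = -38.
Normal equations: [[101, 17]; [17, 4]]·[m, c]ᵀ = [-216, -38]ᵀ.
Determinant 101·4 − 17² = 115.
m = ((-216)·4 − 17·(-38))/115 = -218/115; c = (101·(-38) − 17·(-216))/115 = -166/115.
At d = 13: f̂ = (-218/115)·(13) + (-166/115)·(1) = -600/23.

f̂ = -26.087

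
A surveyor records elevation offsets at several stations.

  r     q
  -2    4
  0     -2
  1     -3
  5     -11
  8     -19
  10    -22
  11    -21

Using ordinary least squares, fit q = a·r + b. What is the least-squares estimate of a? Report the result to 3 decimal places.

a = -2.008

Forming AᵀA = [[315, 33]; [33, 7]] and Aᵀq = [-669, -74]ᵀ gives AᵀA·[a, b]ᵀ = Aᵀq.
det = 315·7 − 33² = 1116.
a = ((-669)·7 − 33·(-74))/1116 = -249/124; b = (315·(-74) − 33·(-669))/1116 = -137/124.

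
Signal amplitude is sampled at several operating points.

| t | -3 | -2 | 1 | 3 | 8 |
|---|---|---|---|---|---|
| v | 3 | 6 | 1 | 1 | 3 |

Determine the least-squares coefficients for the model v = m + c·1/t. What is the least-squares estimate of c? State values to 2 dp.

c = -2.87

Forming MᵀM = [[5, 5/8]; [5/8, 857/576]] and Mᵀv = [14, -55/24]ᵀ gives MᵀM·[m, c]ᵀ = Mᵀv.
Determinant 5·(857/576) − (5/8)² = 1015/144.
m = (14·(857/576) − (5/8)·(-55/24))/(1015/144) = 12823/4060; c = (5·(-55/24) − (5/8)·14)/(1015/144) = -582/203.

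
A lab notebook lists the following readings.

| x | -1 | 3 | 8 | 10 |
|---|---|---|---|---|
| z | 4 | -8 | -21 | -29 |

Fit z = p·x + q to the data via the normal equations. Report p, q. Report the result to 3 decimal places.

Compute the Gram sums: Σx·x = 174, Σx = 20, Σ1 = 4.
For Mᵀz: Σx·z = -486, Σz = -54.
Normal equations: [[174, 20]; [20, 4]]·[p, q]ᵀ = [-486, -54]ᵀ.
Δ = 174·4 − 20² = 296.
p = ((-486)·4 − 20·(-54))/296 = -108/37; q = (174·(-54) − 20·(-486))/296 = 81/74.

p = -2.919, q = 1.095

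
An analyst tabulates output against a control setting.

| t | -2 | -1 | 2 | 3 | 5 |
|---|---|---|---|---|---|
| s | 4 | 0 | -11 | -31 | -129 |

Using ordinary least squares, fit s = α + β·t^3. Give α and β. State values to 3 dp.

α = -2.907, β = -1.010

Normal-equation sums: Σ1 = 5, Σt^3 = 151, Σt^3·t^3 = 16483.
Right-hand side: Σs = -167, Σt^3·s = -17082.
Normal equations: [[5, 151]; [151, 16483]]·[α, β]ᵀ = [-167, -17082]ᵀ.
Determinant 5·16483 − 151² = 59614.
α = ((-167)·16483 − 151·(-17082))/59614 = -173279/59614; β = (5·(-17082) − 151·(-167))/59614 = -60193/59614.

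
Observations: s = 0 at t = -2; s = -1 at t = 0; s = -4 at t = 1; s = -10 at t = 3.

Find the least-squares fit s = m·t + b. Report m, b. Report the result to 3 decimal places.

The normal system XᵀX·[m, b]ᵀ = Xᵀs is [[14, 2]; [2, 4]]·[m, b]ᵀ = [-34, -15]ᵀ.
det = 14·4 − 2² = 52.
m = ((-34)·4 − 2·(-15))/52 = -53/26; b = (14·(-15) − 2·(-34))/52 = -71/26.

m = -2.038, b = -2.731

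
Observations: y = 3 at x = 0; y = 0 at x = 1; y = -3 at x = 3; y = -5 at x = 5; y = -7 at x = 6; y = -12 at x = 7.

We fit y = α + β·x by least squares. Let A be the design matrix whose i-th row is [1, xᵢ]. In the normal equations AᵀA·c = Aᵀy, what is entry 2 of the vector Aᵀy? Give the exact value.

-160

Entry 2 ↔ basis x, so (Aᵀy)_{2} = Σᵢ (x)·yᵢ = (0)·(3) + (1)·(0) + (3)·(-3) + (5)·(-5) + (6)·(-7) + (7)·(-12) = -160.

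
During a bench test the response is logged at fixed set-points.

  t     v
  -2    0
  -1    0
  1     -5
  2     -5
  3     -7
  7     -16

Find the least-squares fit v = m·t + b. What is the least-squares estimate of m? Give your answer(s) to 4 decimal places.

Sums needed: Σt·t = 68, Σt = 10, Σ1 = 6.
Right-hand side: Σt·v = -148, Σv = -33.
MᵀM·[m, b]ᵀ = Mᵀv becomes [[68, 10]; [10, 6]]·[m, b]ᵀ = [-148, -33]ᵀ.
Eliminating b: 6·(row 1) − 10·(row 2) gives 308·m = 6·(-148) − 10·(-33) = -558, so m = -279/154.
Then b = ((-33) − 10·(-279/154))/6 = -191/77.

m = -1.8117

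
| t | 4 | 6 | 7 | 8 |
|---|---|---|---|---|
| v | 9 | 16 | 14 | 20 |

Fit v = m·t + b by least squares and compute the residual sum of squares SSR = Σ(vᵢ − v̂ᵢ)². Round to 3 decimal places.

The normal system XᵀX·[m, b]ᵀ = Xᵀv is [[165, 25]; [25, 4]]·[m, b]ᵀ = [390, 59]ᵀ.
Δ = 165·4 − 25² = 35.
m = (390·4 − 25·59)/35 = 17/7; b = (165·59 − 25·390)/35 = -3/7.
Residuals: -2/7, 13/7, -18/7, 1; SSR = 78/7.

SSR = 11.143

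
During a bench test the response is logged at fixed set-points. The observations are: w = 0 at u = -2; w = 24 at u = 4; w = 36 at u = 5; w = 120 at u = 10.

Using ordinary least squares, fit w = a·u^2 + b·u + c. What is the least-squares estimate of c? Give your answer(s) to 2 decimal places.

c = 0.25

The normal equations are: 10897·a + 1181·b + 145·c = 13284;  1181·a + 145·b + 17·c = 1476;  145·a + 17·b + 4·c = 180.
Row-reducing yields a = 1670/1693, b = 3582/1693, c = 424/1693.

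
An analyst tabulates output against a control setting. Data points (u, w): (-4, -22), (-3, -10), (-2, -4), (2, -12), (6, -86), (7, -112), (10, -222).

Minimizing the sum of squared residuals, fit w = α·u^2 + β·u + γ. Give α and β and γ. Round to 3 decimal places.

Entries of AᵀA: Σu^2·u^2 = 14066, Σu^2·u = 1468, Σu^2 = 218, Σu·u = 218, Σu = 16, Σ1 = 7.
For Aᵀw: Σu^2·w = -31290, Σu·w = -3418, Σw = -468.
Normal equations: [[14066, 1468, 218]; [1468, 218, 16]; [218, 16, 7]]·[α, β, γ]ᵀ = [-31290, -3418, -468]ᵀ.
Inverting the 3×3 Gram matrix, [α, β, γ]ᵀ = [-1322017/664797, -1538647/664797, 80622/221599]ᵀ.

α = -1.989, β = -2.314, γ = 0.364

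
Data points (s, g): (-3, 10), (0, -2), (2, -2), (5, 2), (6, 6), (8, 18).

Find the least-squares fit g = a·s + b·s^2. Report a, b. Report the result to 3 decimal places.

Compute the Gram sums: Σs·s = 138, Σs·s^2 = 834, Σs^2·s^2 = 6114.
And Σs·g = 156, Σs^2·g = 1500.
Δ = 138·6114 − 834² = 148176.
a = (156·6114 − 834·1500)/148176 = -688/343; b = (138·1500 − 834·156)/148176 = 178/343.

a = -2.006, b = 0.519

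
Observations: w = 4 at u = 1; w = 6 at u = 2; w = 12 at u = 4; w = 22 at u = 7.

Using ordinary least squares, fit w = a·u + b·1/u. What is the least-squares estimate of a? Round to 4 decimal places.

With design matrix X, XᵀX = [[70, 4]; [4, 1045/784]] and Xᵀw = [218, 92/7]ᵀ.
Determinant 70·(1045/784) − 4² = 4329/56.
a = (218·(1045/784) − 4·(92/7))/(4329/56) = 31099/10101; b = (70·(92/7) − 4·218)/(4329/56) = 896/1443.

a = 3.0788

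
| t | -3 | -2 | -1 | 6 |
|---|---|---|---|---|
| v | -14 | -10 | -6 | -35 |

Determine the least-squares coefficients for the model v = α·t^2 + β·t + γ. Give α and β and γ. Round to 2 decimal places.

Normal-equation sums: Σt^2·t^2 = 1394, Σt^2·t = 180, Σt^2 = 50, Σt·t = 50, Σt = 0, Σ1 = 4.
And Σt^2·v = -1432, Σt·v = -142, Σv = -65.
Normal equations: [[1394, 180, 50]; [180, 50, 0]; [50, 0, 4]]·[α, β, γ]ᵀ = [-1432, -142, -65]ᵀ.
Inverting the 3×3 Gram matrix, [α, β, γ]ᵀ = [-1083/1210, 1156/3025, -1225/242]ᵀ.

α = -0.90, β = 0.38, γ = -5.06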